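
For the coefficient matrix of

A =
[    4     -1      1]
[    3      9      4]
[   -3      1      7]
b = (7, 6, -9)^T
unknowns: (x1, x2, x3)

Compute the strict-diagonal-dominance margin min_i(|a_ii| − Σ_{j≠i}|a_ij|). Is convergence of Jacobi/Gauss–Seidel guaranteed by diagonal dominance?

row 1: |4| − (1+1) = 2
row 2: |9| − (3+4) = 2
row 3: |7| − (3+1) = 3
minimum over rows = 2 → strictly diagonally dominant (convergence guaranteed)

2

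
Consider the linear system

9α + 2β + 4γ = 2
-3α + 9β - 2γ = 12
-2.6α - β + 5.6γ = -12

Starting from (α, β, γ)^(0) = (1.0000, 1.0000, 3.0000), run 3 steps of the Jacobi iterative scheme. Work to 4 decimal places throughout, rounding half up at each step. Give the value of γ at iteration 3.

-1.8717

Iteration 1:
  α = (2 - (2)·1.0000 - (4)·3.0000) / (9) = -1.3333
  β = (12 - (-3)·1.0000 - (-2)·3.0000) / (9) = 2.3333
  γ = (-12 - (-2.6)·1.0000 - (-1)·1.0000) / (5.6) = -1.5000
Iteration 2:
  α = (2 - (2)·2.3333 - (4)·-1.5000) / (9) = 0.3704
  β = (12 - (-3)·-1.3333 - (-2)·-1.5000) / (9) = 0.5556
  γ = (-12 - (-2.6)·-1.3333 - (-1)·2.3333) / (5.6) = -2.3452
Iteration 3:
  α = (2 - (2)·0.5556 - (4)·-2.3452) / (9) = 1.1411
  β = (12 - (-3)·0.3704 - (-2)·-2.3452) / (9) = 0.9356
  γ = (-12 - (-2.6)·0.3704 - (-1)·0.5556) / (5.6) = -1.8717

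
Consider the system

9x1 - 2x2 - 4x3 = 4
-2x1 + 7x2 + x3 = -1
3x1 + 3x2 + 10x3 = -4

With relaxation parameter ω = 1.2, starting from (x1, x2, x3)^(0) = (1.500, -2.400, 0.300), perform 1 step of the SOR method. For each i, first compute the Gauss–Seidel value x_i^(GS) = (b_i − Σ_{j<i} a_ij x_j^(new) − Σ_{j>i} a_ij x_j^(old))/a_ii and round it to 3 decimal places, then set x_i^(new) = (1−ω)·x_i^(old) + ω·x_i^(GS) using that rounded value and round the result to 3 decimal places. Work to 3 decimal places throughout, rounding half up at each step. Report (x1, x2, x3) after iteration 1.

(-0.247, 0.173, -0.514)

Iteration 1:
  x1: GS value = (4 - (-2)·-2.400 - (-4)·0.300) / (9) = 0.044;  x1 ← (1−ω)·1.500 + ω·0.044 = -0.247
  x2: GS value = (-1 - (-2)·-0.247 - (1)·0.300) / (7) = -0.256;  x2 ← (1−ω)·-2.400 + ω·-0.256 = 0.173
  x3: GS value = (-4 - (3)·-0.247 - (3)·0.173) / (10) = -0.378;  x3 ← (1−ω)·0.300 + ω·-0.378 = -0.514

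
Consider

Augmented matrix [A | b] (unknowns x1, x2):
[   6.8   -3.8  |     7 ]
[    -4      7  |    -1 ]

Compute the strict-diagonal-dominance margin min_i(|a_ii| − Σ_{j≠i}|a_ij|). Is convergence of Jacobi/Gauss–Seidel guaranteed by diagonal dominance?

row 1: |6.8| − (3.8) = 3
row 2: |7| − (4) = 3
minimum over rows = 3 → strictly diagonally dominant (convergence guaranteed)

3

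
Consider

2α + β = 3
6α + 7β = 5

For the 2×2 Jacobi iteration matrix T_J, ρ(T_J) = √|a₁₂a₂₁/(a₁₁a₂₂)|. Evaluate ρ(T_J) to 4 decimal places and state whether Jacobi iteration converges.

0.6547

a₁₂a₂₁/(a₁₁a₂₂) = (1)·(6) / ((2)·(7)) = 0.428571
ρ = √|0.428571| = √0.428571 = 0.6547
ρ < 1, so Jacobi converges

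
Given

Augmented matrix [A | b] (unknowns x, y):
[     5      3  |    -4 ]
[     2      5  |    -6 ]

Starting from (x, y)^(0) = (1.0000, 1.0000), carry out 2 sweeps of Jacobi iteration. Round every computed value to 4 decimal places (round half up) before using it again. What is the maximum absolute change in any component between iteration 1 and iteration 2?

Iteration 1:
  x = (-4 - (3)·1.0000) / (5) = -1.4000
  y = (-6 - (2)·1.0000) / (5) = -1.6000
Iteration 2:
  x = (-4 - (3)·-1.6000) / (5) = 0.1600
  y = (-6 - (2)·-1.4000) / (5) = -0.6400
Change: (1.5600, 0.9600) → max |·| = 1.5600

1.5600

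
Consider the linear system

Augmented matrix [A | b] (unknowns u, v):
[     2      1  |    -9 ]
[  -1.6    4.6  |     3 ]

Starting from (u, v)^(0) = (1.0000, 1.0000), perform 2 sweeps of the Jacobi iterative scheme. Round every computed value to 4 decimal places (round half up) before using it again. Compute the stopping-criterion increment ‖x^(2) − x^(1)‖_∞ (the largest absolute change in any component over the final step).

Iteration 1:
  u = (-9 - (1)·1.0000) / (2) = -5.0000
  v = (3 - (-1.6)·1.0000) / (4.6) = 1.0000
Iteration 2:
  u = (-9 - (1)·1.0000) / (2) = -5.0000
  v = (3 - (-1.6)·-5.0000) / (4.6) = -1.0870
Change: (0.0000, -2.0870) → max |·| = 2.0870

2.0870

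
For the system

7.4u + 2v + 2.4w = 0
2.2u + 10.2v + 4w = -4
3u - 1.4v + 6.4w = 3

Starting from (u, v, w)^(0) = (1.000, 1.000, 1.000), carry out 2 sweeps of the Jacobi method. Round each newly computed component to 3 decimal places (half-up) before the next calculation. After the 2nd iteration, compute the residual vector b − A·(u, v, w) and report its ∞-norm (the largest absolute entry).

Iteration 1:
  u = (0 - (2)·1.000 - (2.4)·1.000) / (7.4) = -0.595
  v = (-4 - (2.2)·1.000 - (4)·1.000) / (10.2) = -1.000
  w = (3 - (3)·1.000 - (-1.4)·1.000) / (6.4) = 0.219
Iteration 2:
  u = (0 - (2)·-1.000 - (2.4)·0.219) / (7.4) = 0.199
  v = (-4 - (2.2)·-0.595 - (4)·0.219) / (10.2) = -0.350
  w = (3 - (3)·-0.595 - (-1.4)·-1.000) / (6.4) = 0.529
Residual b − A·x = (-2.042, -2.984, -1.473); ∞-norm = 2.984

2.984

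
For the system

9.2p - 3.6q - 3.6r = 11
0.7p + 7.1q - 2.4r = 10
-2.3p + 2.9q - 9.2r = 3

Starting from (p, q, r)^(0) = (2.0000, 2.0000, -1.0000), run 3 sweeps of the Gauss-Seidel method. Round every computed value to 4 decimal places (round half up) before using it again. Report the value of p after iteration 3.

1.5118

Iteration 1:
  p = (11 - (-3.6)·2.0000 - (-3.6)·-1.0000) / (9.2) = 1.5870
  q = (10 - (0.7)·1.5870 - (-2.4)·-1.0000) / (7.1) = 0.9140
  r = (3 - (-2.3)·1.5870 - (2.9)·0.9140) / (-9.2) = -0.4347
Iteration 2:
  p = (11 - (-3.6)·0.9140 - (-3.6)·-0.4347) / (9.2) = 1.3832
  q = (10 - (0.7)·1.3832 - (-2.4)·-0.4347) / (7.1) = 1.1251
  r = (3 - (-2.3)·1.3832 - (2.9)·1.1251) / (-9.2) = -0.3172
Iteration 3:
  p = (11 - (-3.6)·1.1251 - (-3.6)·-0.3172) / (9.2) = 1.5118
  q = (10 - (0.7)·1.5118 - (-2.4)·-0.3172) / (7.1) = 1.1522
  r = (3 - (-2.3)·1.5118 - (2.9)·1.1522) / (-9.2) = -0.3408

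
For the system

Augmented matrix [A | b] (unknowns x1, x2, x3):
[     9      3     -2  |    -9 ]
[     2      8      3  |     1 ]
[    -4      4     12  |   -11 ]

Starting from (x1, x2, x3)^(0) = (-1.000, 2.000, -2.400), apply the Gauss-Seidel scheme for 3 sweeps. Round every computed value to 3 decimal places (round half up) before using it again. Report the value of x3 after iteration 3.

Iteration 1:
  x1 = (-9 - (3)·2.000 - (-2)·-2.400) / (9) = -2.200
  x2 = (1 - (2)·-2.200 - (3)·-2.400) / (8) = 1.575
  x3 = (-11 - (-4)·-2.200 - (4)·1.575) / (12) = -2.175
Iteration 2:
  x1 = (-9 - (3)·1.575 - (-2)·-2.175) / (9) = -2.008
  x2 = (1 - (2)·-2.008 - (3)·-2.175) / (8) = 1.443
  x3 = (-11 - (-4)·-2.008 - (4)·1.443) / (12) = -2.067
Iteration 3:
  x1 = (-9 - (3)·1.443 - (-2)·-2.067) / (9) = -1.940
  x2 = (1 - (2)·-1.940 - (3)·-2.067) / (8) = 1.385
  x3 = (-11 - (-4)·-1.940 - (4)·1.385) / (12) = -2.025

-2.025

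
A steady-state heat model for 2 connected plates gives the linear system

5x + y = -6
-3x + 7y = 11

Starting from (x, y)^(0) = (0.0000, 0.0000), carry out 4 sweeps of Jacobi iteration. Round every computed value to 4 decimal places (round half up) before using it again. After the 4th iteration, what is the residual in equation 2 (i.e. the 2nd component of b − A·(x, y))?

Iteration 1:
  x = (-6 - (1)·0.0000) / (5) = -1.2000
  y = (11 - (-3)·0.0000) / (7) = 1.5714
Iteration 2:
  x = (-6 - (1)·1.5714) / (5) = -1.5143
  y = (11 - (-3)·-1.2000) / (7) = 1.0571
Iteration 3:
  x = (-6 - (1)·1.0571) / (5) = -1.4114
  y = (11 - (-3)·-1.5143) / (7) = 0.9224
Iteration 4:
  x = (-6 - (1)·0.9224) / (5) = -1.3845
  y = (11 - (-3)·-1.4114) / (7) = 0.9665
Residual b − A·x = (-0.0440, 0.0810)

0.0810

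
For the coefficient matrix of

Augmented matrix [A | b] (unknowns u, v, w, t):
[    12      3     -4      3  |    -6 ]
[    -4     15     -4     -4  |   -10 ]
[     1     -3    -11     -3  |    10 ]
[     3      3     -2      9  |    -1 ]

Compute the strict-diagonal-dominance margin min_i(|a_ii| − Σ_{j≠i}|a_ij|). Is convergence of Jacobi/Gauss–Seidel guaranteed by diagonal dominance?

row 1: |12| − (3+4+3) = 2
row 2: |15| − (4+4+4) = 3
row 3: |-11| − (1+3+3) = 4
row 4: |9| − (3+3+2) = 1
minimum over rows = 1 → strictly diagonally dominant (convergence guaranteed)

1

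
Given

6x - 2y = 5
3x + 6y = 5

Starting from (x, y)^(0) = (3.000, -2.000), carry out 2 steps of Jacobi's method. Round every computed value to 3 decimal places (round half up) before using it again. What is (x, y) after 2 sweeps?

Iteration 1:
  x = (5 - (-2)·-2.000) / (6) = 0.167
  y = (5 - (3)·3.000) / (6) = -0.667
Iteration 2:
  x = (5 - (-2)·-0.667) / (6) = 0.611
  y = (5 - (3)·0.167) / (6) = 0.750

(0.611, 0.750)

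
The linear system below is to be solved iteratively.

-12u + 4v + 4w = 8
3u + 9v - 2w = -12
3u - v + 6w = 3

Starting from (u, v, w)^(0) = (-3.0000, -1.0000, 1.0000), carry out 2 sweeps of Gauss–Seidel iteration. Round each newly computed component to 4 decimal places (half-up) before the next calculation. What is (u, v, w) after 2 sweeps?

Iteration 1:
  u = (8 - (4)·-1.0000 - (4)·1.0000) / (-12) = -0.6667
  v = (-12 - (3)·-0.6667 - (-2)·1.0000) / (9) = -0.8889
  w = (3 - (3)·-0.6667 - (-1)·-0.8889) / (6) = 0.6852
Iteration 2:
  u = (8 - (4)·-0.8889 - (4)·0.6852) / (-12) = -0.7346
  v = (-12 - (3)·-0.7346 - (-2)·0.6852) / (9) = -0.9362
  w = (3 - (3)·-0.7346 - (-1)·-0.9362) / (6) = 0.7113

(-0.7346, -0.9362, 0.7113)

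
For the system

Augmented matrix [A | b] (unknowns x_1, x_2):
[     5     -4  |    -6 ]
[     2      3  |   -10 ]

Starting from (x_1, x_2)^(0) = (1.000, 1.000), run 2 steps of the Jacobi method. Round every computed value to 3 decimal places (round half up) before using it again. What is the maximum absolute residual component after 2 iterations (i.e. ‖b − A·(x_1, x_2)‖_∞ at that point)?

8.001

Iteration 1:
  x_1 = (-6 - (-4)·1.000) / (5) = -0.400
  x_2 = (-10 - (2)·1.000) / (3) = -4.000
Iteration 2:
  x_1 = (-6 - (-4)·-4.000) / (5) = -4.400
  x_2 = (-10 - (2)·-0.400) / (3) = -3.067
Residual b − A·x = (3.732, 8.001); ∞-norm = 8.001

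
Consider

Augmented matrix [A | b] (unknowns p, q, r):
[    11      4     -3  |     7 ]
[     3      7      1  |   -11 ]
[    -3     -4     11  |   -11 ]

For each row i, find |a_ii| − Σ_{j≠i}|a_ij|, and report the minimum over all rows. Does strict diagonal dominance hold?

row 1: |11| − (4+3) = 4
row 2: |7| − (3+1) = 3
row 3: |11| − (3+4) = 4
minimum over rows = 3 → strictly diagonally dominant (convergence guaranteed)

3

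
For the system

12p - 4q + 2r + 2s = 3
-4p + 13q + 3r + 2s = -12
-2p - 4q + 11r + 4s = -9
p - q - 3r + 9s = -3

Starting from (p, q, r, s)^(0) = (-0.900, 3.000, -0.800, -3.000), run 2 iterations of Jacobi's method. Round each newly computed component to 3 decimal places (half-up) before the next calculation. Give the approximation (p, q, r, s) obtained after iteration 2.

(-0.107, -0.595, -0.617, -0.204)

Iteration 1:
  p = (3 - (-4)·3.000 - (2)·-0.800 - (2)·-3.000) / (12) = 1.883
  q = (-12 - (-4)·-0.900 - (3)·-0.800 - (2)·-3.000) / (13) = -0.554
  r = (-9 - (-2)·-0.900 - (-4)·3.000 - (4)·-3.000) / (11) = 1.200
  s = (-3 - (1)·-0.900 - (-1)·3.000 - (-3)·-0.800) / (9) = -0.167
Iteration 2:
  p = (3 - (-4)·-0.554 - (2)·1.200 - (2)·-0.167) / (12) = -0.107
  q = (-12 - (-4)·1.883 - (3)·1.200 - (2)·-0.167) / (13) = -0.595
  r = (-9 - (-2)·1.883 - (-4)·-0.554 - (4)·-0.167) / (11) = -0.617
  s = (-3 - (1)·1.883 - (-1)·-0.554 - (-3)·1.200) / (9) = -0.204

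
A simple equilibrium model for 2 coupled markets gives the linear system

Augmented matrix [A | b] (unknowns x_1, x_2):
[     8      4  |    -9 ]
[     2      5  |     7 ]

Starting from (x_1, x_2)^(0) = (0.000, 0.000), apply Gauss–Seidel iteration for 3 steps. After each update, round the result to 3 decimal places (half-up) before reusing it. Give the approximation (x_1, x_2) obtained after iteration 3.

Iteration 1:
  x_1 = (-9 - (4)·0.000) / (8) = -1.125
  x_2 = (7 - (2)·-1.125) / (5) = 1.850
Iteration 2:
  x_1 = (-9 - (4)·1.850) / (8) = -2.050
  x_2 = (7 - (2)·-2.050) / (5) = 2.220
Iteration 3:
  x_1 = (-9 - (4)·2.220) / (8) = -2.235
  x_2 = (7 - (2)·-2.235) / (5) = 2.294

(-2.235, 2.294)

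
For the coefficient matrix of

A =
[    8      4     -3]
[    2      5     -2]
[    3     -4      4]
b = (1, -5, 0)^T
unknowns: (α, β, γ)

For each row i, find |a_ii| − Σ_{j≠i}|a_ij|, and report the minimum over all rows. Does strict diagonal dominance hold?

row 1: |8| − (4+3) = 1
row 2: |5| − (2+2) = 1
row 3: |4| − (3+4) = -3
minimum over rows = -3 → not strictly diagonally dominant

-3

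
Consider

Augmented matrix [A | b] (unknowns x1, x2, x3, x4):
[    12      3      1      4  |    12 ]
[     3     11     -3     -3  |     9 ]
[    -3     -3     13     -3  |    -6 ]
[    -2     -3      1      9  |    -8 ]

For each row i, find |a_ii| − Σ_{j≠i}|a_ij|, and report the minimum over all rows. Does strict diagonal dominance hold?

row 1: |12| − (3+1+4) = 4
row 2: |11| − (3+3+3) = 2
row 3: |13| − (3+3+3) = 4
row 4: |9| − (2+3+1) = 3
minimum over rows = 2 → strictly diagonally dominant (convergence guaranteed)

2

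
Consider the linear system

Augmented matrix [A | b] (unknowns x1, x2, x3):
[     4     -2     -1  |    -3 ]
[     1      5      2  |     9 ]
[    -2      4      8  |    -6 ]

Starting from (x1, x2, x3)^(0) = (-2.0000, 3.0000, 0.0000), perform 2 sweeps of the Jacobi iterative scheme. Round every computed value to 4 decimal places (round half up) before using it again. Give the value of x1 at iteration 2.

-0.3375

Iteration 1:
  x1 = (-3 - (-2)·3.0000 - (-1)·0.0000) / (4) = 0.7500
  x2 = (9 - (1)·-2.0000 - (2)·0.0000) / (5) = 2.2000
  x3 = (-6 - (-2)·-2.0000 - (4)·3.0000) / (8) = -2.7500
Iteration 2:
  x1 = (-3 - (-2)·2.2000 - (-1)·-2.7500) / (4) = -0.3375
  x2 = (9 - (1)·0.7500 - (2)·-2.7500) / (5) = 2.7500
  x3 = (-6 - (-2)·0.7500 - (4)·2.2000) / (8) = -1.6625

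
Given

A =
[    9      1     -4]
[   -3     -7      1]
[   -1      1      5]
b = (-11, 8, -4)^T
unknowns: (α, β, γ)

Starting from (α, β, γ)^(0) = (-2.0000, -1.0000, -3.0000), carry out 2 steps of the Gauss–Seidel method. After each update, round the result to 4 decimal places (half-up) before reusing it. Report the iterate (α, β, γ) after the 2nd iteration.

Iteration 1:
  α = (-11 - (1)·-1.0000 - (-4)·-3.0000) / (9) = -2.4444
  β = (8 - (-3)·-2.4444 - (1)·-3.0000) / (-7) = -0.5238
  γ = (-4 - (-1)·-2.4444 - (1)·-0.5238) / (5) = -1.1841
Iteration 2:
  α = (-11 - (1)·-0.5238 - (-4)·-1.1841) / (9) = -1.6903
  β = (8 - (-3)·-1.6903 - (1)·-1.1841) / (-7) = -0.5876
  γ = (-4 - (-1)·-1.6903 - (1)·-0.5876) / (5) = -1.0205

(-1.6903, -0.5876, -1.0205)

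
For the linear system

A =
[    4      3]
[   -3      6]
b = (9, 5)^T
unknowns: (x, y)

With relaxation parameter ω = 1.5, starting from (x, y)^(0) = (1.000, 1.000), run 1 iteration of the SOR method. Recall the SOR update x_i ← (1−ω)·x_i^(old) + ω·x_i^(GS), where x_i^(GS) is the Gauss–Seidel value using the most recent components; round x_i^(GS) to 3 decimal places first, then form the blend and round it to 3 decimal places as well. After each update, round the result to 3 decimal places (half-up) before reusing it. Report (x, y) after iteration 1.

(1.750, 2.062)

Iteration 1:
  x: GS value = (9 - (3)·1.000) / (4) = 1.500;  x ← (1−ω)·1.000 + ω·1.500 = 1.750
  y: GS value = (5 - (-3)·1.750) / (6) = 1.708;  y ← (1−ω)·1.000 + ω·1.708 = 2.062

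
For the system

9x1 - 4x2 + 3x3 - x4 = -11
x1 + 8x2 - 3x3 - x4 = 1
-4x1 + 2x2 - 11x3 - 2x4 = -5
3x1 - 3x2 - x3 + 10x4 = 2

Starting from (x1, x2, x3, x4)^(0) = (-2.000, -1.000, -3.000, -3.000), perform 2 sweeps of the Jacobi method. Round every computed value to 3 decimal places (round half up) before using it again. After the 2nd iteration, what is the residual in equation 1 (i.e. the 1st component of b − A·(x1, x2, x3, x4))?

10.937

Iteration 1:
  x1 = (-11 - (-4)·-1.000 - (3)·-3.000 - (-1)·-3.000) / (9) = -1.000
  x2 = (1 - (1)·-2.000 - (-3)·-3.000 - (-1)·-3.000) / (8) = -1.125
  x3 = (-5 - (-4)·-2.000 - (2)·-1.000 - (-2)·-3.000) / (-11) = 1.545
  x4 = (2 - (3)·-2.000 - (-3)·-1.000 - (-1)·-3.000) / (10) = 0.200
Iteration 2:
  x1 = (-11 - (-4)·-1.125 - (3)·1.545 - (-1)·0.200) / (9) = -2.215
  x2 = (1 - (1)·-1.000 - (-3)·1.545 - (-1)·0.200) / (8) = 0.854
  x3 = (-5 - (-4)·-1.000 - (2)·-1.125 - (-2)·0.200) / (-11) = 0.577
  x4 = (2 - (3)·-1.000 - (-3)·-1.125 - (-1)·1.545) / (10) = 0.317
Residual b − A·x = (10.937, -1.569, -8.587, 8.614)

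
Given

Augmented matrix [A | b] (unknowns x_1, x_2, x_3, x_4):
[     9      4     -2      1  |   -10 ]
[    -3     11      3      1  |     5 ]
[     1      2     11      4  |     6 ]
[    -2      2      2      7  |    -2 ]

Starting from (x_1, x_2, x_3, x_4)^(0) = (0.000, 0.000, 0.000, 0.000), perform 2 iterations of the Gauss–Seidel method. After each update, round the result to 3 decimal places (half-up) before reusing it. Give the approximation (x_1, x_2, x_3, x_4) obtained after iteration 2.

Iteration 1:
  x_1 = (-10 - (4)·0.000 - (-2)·0.000 - (1)·0.000) / (9) = -1.111
  x_2 = (5 - (-3)·-1.111 - (3)·0.000 - (1)·0.000) / (11) = 0.152
  x_3 = (6 - (1)·-1.111 - (2)·0.152 - (4)·0.000) / (11) = 0.619
  x_4 = (-2 - (-2)·-1.111 - (2)·0.152 - (2)·0.619) / (7) = -0.823
Iteration 2:
  x_1 = (-10 - (4)·0.152 - (-2)·0.619 - (1)·-0.823) / (9) = -0.950
  x_2 = (5 - (-3)·-0.950 - (3)·0.619 - (1)·-0.823) / (11) = 0.101
  x_3 = (6 - (1)·-0.950 - (2)·0.101 - (4)·-0.823) / (11) = 0.913
  x_4 = (-2 - (-2)·-0.950 - (2)·0.101 - (2)·0.913) / (7) = -0.847

(-0.950, 0.101, 0.913, -0.847)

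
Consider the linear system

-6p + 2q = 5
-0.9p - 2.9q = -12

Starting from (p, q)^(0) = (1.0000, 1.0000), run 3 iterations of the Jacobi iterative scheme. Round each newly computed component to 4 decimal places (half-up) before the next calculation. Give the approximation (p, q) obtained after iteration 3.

Iteration 1:
  p = (5 - (2)·1.0000) / (-6) = -0.5000
  q = (-12 - (-0.9)·1.0000) / (-2.9) = 3.8276
Iteration 2:
  p = (5 - (2)·3.8276) / (-6) = 0.4425
  q = (-12 - (-0.9)·-0.5000) / (-2.9) = 4.2931
Iteration 3:
  p = (5 - (2)·4.2931) / (-6) = 0.5977
  q = (-12 - (-0.9)·0.4425) / (-2.9) = 4.0006

(0.5977, 4.0006)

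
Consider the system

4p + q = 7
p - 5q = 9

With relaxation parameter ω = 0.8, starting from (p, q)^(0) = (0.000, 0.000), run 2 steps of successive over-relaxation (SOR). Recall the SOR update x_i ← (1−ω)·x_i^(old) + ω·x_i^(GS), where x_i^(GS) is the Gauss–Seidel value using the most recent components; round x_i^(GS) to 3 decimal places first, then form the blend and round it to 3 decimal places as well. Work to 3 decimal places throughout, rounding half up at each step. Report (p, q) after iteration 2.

(1.923, -1.375)

Iteration 1:
  p: GS value = (7 - (1)·0.000) / (4) = 1.750;  p ← (1−ω)·0.000 + ω·1.750 = 1.400
  q: GS value = (9 - (1)·1.400) / (-5) = -1.520;  q ← (1−ω)·0.000 + ω·-1.520 = -1.216
Iteration 2:
  p: GS value = (7 - (1)·-1.216) / (4) = 2.054;  p ← (1−ω)·1.400 + ω·2.054 = 1.923
  q: GS value = (9 - (1)·1.923) / (-5) = -1.415;  q ← (1−ω)·-1.216 + ω·-1.415 = -1.375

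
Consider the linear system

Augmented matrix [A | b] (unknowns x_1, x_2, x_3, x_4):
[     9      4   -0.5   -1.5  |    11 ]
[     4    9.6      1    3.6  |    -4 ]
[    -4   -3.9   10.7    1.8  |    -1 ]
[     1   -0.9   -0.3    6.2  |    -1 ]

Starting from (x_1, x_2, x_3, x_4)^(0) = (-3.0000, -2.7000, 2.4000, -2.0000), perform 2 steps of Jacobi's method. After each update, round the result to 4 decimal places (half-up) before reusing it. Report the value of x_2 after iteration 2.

Iteration 1:
  x_1 = (11 - (4)·-2.7000 - (-0.5)·2.4000 - (-1.5)·-2.0000) / (9) = 2.2222
  x_2 = (-4 - (4)·-3.0000 - (1)·2.4000 - (3.6)·-2.0000) / (9.6) = 1.3333
  x_3 = (-1 - (-4)·-3.0000 - (-3.9)·-2.7000 - (1.8)·-2.0000) / (10.7) = -1.8626
  x_4 = (-1 - (1)·-3.0000 - (-0.9)·-2.7000 - (-0.3)·2.4000) / (6.2) = 0.0468
Iteration 2:
  x_1 = (11 - (4)·1.3333 - (-0.5)·-1.8626 - (-1.5)·0.0468) / (9) = 0.5340
  x_2 = (-4 - (4)·2.2222 - (1)·-1.8626 - (3.6)·0.0468) / (9.6) = -1.1661
  x_3 = (-1 - (-4)·2.2222 - (-3.9)·1.3333 - (1.8)·0.0468) / (10.7) = 1.2154
  x_4 = (-1 - (1)·2.2222 - (-0.9)·1.3333 - (-0.3)·-1.8626) / (6.2) = -0.4163

-1.1661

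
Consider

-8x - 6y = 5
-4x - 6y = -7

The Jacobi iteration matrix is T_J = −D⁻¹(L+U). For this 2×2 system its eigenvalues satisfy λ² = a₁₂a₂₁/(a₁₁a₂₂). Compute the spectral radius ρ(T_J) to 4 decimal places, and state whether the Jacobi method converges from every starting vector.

0.7071

a₁₂a₂₁/(a₁₁a₂₂) = (-6)·(-4) / ((-8)·(-6)) = 0.500000
ρ = √|0.500000| = √0.500000 = 0.7071
ρ < 1, so Jacobi converges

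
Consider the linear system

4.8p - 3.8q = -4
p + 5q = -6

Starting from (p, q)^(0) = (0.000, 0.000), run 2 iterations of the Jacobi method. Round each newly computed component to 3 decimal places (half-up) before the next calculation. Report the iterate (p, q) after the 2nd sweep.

Iteration 1:
  p = (-4 - (-3.8)·0.000) / (4.8) = -0.833
  q = (-6 - (1)·0.000) / (5) = -1.200
Iteration 2:
  p = (-4 - (-3.8)·-1.200) / (4.8) = -1.783
  q = (-6 - (1)·-0.833) / (5) = -1.033

(-1.783, -1.033)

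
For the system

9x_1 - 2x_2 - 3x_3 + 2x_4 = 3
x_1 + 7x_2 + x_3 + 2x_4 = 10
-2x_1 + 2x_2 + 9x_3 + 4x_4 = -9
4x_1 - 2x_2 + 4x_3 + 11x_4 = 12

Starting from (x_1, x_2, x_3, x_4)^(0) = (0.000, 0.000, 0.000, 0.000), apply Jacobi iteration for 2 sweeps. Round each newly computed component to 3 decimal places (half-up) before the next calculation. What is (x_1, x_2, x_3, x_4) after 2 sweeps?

Iteration 1:
  x_1 = (3 - (-2)·0.000 - (-3)·0.000 - (2)·0.000) / (9) = 0.333
  x_2 = (10 - (1)·0.000 - (1)·0.000 - (2)·0.000) / (7) = 1.429
  x_3 = (-9 - (-2)·0.000 - (2)·0.000 - (4)·0.000) / (9) = -1.000
  x_4 = (12 - (4)·0.000 - (-2)·0.000 - (4)·0.000) / (11) = 1.091
Iteration 2:
  x_1 = (3 - (-2)·1.429 - (-3)·-1.000 - (2)·1.091) / (9) = 0.075
  x_2 = (10 - (1)·0.333 - (1)·-1.000 - (2)·1.091) / (7) = 1.212
  x_3 = (-9 - (-2)·0.333 - (2)·1.429 - (4)·1.091) / (9) = -1.728
  x_4 = (12 - (4)·0.333 - (-2)·1.429 - (4)·-1.000) / (11) = 1.593

(0.075, 1.212, -1.728, 1.593)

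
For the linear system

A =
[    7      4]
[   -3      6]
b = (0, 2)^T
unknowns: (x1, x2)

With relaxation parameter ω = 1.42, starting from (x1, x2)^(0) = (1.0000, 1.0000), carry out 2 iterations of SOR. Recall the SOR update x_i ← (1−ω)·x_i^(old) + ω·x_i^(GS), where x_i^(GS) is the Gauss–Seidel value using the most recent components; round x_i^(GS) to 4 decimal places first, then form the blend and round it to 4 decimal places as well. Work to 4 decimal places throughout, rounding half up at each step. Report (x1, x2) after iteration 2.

Iteration 1:
  x1: GS value = (0 - (4)·1.0000) / (7) = -0.5714;  x1 ← (1−ω)·1.0000 + ω·-0.5714 = -1.2314
  x2: GS value = (2 - (-3)·-1.2314) / (6) = -0.2824;  x2 ← (1−ω)·1.0000 + ω·-0.2824 = -0.8210
Iteration 2:
  x1: GS value = (0 - (4)·-0.8210) / (7) = 0.4691;  x1 ← (1−ω)·-1.2314 + ω·0.4691 = 1.1833
  x2: GS value = (2 - (-3)·1.1833) / (6) = 0.9250;  x2 ← (1−ω)·-0.8210 + ω·0.9250 = 1.6583

(1.1833, 1.6583)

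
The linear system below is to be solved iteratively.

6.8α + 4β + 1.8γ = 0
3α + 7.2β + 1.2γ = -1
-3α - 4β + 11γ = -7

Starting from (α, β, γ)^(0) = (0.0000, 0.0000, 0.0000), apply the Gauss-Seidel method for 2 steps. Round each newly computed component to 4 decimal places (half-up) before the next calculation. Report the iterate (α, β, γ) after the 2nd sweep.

(0.2635, -0.1342, -0.6133)

Iteration 1:
  α = (0 - (4)·0.0000 - (1.8)·0.0000) / (6.8) = 0.0000
  β = (-1 - (3)·0.0000 - (1.2)·0.0000) / (7.2) = -0.1389
  γ = (-7 - (-3)·0.0000 - (-4)·-0.1389) / (11) = -0.6869
Iteration 2:
  α = (0 - (4)·-0.1389 - (1.8)·-0.6869) / (6.8) = 0.2635
  β = (-1 - (3)·0.2635 - (1.2)·-0.6869) / (7.2) = -0.1342
  γ = (-7 - (-3)·0.2635 - (-4)·-0.1342) / (11) = -0.6133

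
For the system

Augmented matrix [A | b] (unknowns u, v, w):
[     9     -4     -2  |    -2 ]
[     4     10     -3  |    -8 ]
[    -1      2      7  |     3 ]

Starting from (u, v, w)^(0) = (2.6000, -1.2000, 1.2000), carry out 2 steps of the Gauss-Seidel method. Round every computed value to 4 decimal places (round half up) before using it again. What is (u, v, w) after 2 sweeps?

(-0.2356, -0.5772, 0.5598)

Iteration 1:
  u = (-2 - (-4)·-1.2000 - (-2)·1.2000) / (9) = -0.4889
  v = (-8 - (4)·-0.4889 - (-3)·1.2000) / (10) = -0.2444
  w = (3 - (-1)·-0.4889 - (2)·-0.2444) / (7) = 0.4286
Iteration 2:
  u = (-2 - (-4)·-0.2444 - (-2)·0.4286) / (9) = -0.2356
  v = (-8 - (4)·-0.2356 - (-3)·0.4286) / (10) = -0.5772
  w = (3 - (-1)·-0.2356 - (2)·-0.5772) / (7) = 0.5598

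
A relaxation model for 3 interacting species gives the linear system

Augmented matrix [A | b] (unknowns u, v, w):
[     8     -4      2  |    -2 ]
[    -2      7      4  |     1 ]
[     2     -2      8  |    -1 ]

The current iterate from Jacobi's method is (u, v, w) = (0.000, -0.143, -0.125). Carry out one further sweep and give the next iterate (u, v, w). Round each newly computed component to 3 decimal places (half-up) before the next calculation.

One sweep:
  u = (-2 - (-4)·-0.143 - (2)·-0.125) / (8) = -0.290
  v = (1 - (-2)·0.000 - (4)·-0.125) / (7) = 0.214
  w = (-1 - (2)·0.000 - (-2)·-0.143) / (8) = -0.161

(-0.290, 0.214, -0.161)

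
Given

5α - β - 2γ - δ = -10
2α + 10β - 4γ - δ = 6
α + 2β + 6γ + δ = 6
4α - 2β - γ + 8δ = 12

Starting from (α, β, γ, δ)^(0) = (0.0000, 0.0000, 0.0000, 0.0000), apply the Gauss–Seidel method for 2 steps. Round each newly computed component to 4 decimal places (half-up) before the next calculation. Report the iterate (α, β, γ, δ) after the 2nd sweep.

Iteration 1:
  α = (-10 - (-1)·0.0000 - (-2)·0.0000 - (-1)·0.0000) / (5) = -2.0000
  β = (6 - (2)·-2.0000 - (-4)·0.0000 - (-1)·0.0000) / (10) = 1.0000
  γ = (6 - (1)·-2.0000 - (2)·1.0000 - (1)·0.0000) / (6) = 1.0000
  δ = (12 - (4)·-2.0000 - (-2)·1.0000 - (-1)·1.0000) / (8) = 2.8750
Iteration 2:
  α = (-10 - (-1)·1.0000 - (-2)·1.0000 - (-1)·2.8750) / (5) = -0.8250
  β = (6 - (2)·-0.8250 - (-4)·1.0000 - (-1)·2.8750) / (10) = 1.4525
  γ = (6 - (1)·-0.8250 - (2)·1.4525 - (1)·2.8750) / (6) = 0.1742
  δ = (12 - (4)·-0.8250 - (-2)·1.4525 - (-1)·0.1742) / (8) = 2.2974

(-0.8250, 1.4525, 0.1742, 2.2974)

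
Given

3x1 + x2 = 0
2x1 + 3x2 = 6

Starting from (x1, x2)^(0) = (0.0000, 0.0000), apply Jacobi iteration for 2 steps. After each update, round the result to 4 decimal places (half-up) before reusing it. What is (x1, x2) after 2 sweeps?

Iteration 1:
  x1 = (0 - (1)·0.0000) / (3) = 0.0000
  x2 = (6 - (2)·0.0000) / (3) = 2.0000
Iteration 2:
  x1 = (0 - (1)·2.0000) / (3) = -0.6667
  x2 = (6 - (2)·0.0000) / (3) = 2.0000

(-0.6667, 2.0000)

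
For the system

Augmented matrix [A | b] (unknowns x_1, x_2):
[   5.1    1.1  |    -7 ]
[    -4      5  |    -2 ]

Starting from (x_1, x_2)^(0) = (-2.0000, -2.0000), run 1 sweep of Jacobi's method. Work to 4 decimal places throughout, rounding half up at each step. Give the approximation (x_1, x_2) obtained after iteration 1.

(-0.9412, -2.0000)

Iteration 1:
  x_1 = (-7 - (1.1)·-2.0000) / (5.1) = -0.9412
  x_2 = (-2 - (-4)·-2.0000) / (5) = -2.0000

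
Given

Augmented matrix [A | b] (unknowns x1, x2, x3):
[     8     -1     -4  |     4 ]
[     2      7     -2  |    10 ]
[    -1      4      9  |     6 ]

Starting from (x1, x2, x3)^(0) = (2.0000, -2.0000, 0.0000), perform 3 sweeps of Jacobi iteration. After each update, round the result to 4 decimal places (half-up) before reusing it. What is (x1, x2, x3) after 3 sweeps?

(0.8899, 1.0907, 0.0040)

Iteration 1:
  x1 = (4 - (-1)·-2.0000 - (-4)·0.0000) / (8) = 0.2500
  x2 = (10 - (2)·2.0000 - (-2)·0.0000) / (7) = 0.8571
  x3 = (6 - (-1)·2.0000 - (4)·-2.0000) / (9) = 1.7778
Iteration 2:
  x1 = (4 - (-1)·0.8571 - (-4)·1.7778) / (8) = 1.4960
  x2 = (10 - (2)·0.2500 - (-2)·1.7778) / (7) = 1.8651
  x3 = (6 - (-1)·0.2500 - (4)·0.8571) / (9) = 0.3135
Iteration 3:
  x1 = (4 - (-1)·1.8651 - (-4)·0.3135) / (8) = 0.8899
  x2 = (10 - (2)·1.4960 - (-2)·0.3135) / (7) = 1.0907
  x3 = (6 - (-1)·1.4960 - (4)·1.8651) / (9) = 0.0040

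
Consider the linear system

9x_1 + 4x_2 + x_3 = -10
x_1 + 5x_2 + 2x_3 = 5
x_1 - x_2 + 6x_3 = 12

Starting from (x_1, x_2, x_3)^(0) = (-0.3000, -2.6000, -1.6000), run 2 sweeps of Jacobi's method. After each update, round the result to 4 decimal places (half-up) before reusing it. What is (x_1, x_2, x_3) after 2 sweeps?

(-2.0463, 0.3089, 2.2463)

Iteration 1:
  x_1 = (-10 - (4)·-2.6000 - (1)·-1.6000) / (9) = 0.2222
  x_2 = (5 - (1)·-0.3000 - (2)·-1.6000) / (5) = 1.7000
  x_3 = (12 - (1)·-0.3000 - (-1)·-2.6000) / (6) = 1.6167
Iteration 2:
  x_1 = (-10 - (4)·1.7000 - (1)·1.6167) / (9) = -2.0463
  x_2 = (5 - (1)·0.2222 - (2)·1.6167) / (5) = 0.3089
  x_3 = (12 - (1)·0.2222 - (-1)·1.7000) / (6) = 2.2463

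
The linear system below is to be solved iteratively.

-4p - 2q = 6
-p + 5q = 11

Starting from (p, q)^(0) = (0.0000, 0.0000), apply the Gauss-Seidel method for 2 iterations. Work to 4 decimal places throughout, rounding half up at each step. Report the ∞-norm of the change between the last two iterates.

Iteration 1:
  p = (6 - (-2)·0.0000) / (-4) = -1.5000
  q = (11 - (-1)·-1.5000) / (5) = 1.9000
Iteration 2:
  p = (6 - (-2)·1.9000) / (-4) = -2.4500
  q = (11 - (-1)·-2.4500) / (5) = 1.7100
Change: (-0.9500, -0.1900) → max |·| = 0.9500

0.9500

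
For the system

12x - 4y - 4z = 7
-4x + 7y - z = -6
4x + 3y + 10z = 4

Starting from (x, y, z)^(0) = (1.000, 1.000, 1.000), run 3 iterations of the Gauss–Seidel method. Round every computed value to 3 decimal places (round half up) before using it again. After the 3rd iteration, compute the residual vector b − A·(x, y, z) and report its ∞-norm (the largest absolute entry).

0.184

Iteration 1:
  x = (7 - (-4)·1.000 - (-4)·1.000) / (12) = 1.250
  y = (-6 - (-4)·1.250 - (-1)·1.000) / (7) = 0.000
  z = (4 - (4)·1.250 - (3)·0.000) / (10) = -0.100
Iteration 2:
  x = (7 - (-4)·0.000 - (-4)·-0.100) / (12) = 0.550
  y = (-6 - (-4)·0.550 - (-1)·-0.100) / (7) = -0.557
  z = (4 - (4)·0.550 - (3)·-0.557) / (10) = 0.347
Iteration 3:
  x = (7 - (-4)·-0.557 - (-4)·0.347) / (12) = 0.513
  y = (-6 - (-4)·0.513 - (-1)·0.347) / (7) = -0.514
  z = (4 - (4)·0.513 - (3)·-0.514) / (10) = 0.349
Residual b − A·x = (0.184, -0.001, 0.000); ∞-norm = 0.184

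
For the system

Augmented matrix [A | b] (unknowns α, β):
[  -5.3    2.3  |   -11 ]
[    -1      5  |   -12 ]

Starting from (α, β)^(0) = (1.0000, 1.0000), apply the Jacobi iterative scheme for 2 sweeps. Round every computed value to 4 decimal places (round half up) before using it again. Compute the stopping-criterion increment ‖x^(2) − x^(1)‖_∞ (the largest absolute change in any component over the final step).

1.3886

Iteration 1:
  α = (-11 - (2.3)·1.0000) / (-5.3) = 2.5094
  β = (-12 - (-1)·1.0000) / (5) = -2.2000
Iteration 2:
  α = (-11 - (2.3)·-2.2000) / (-5.3) = 1.1208
  β = (-12 - (-1)·2.5094) / (5) = -1.8981
Change: (-1.3886, 0.3019) → max |·| = 1.3886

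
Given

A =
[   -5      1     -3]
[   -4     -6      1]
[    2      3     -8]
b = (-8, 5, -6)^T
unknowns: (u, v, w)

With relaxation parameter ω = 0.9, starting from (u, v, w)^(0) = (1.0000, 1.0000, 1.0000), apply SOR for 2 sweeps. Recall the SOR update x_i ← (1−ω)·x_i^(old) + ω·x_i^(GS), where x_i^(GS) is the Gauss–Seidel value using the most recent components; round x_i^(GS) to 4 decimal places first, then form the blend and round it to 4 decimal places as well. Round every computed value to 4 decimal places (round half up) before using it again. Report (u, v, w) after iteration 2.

(0.9988, -1.3751, 0.4989)

Iteration 1:
  u: GS value = (-8 - (1)·1.0000 - (-3)·1.0000) / (-5) = 1.2000;  u ← (1−ω)·1.0000 + ω·1.2000 = 1.1800
  v: GS value = (5 - (-4)·1.1800 - (1)·1.0000) / (-6) = -1.4533;  v ← (1−ω)·1.0000 + ω·-1.4533 = -1.2080
  w: GS value = (-6 - (2)·1.1800 - (3)·-1.2080) / (-8) = 0.5920;  w ← (1−ω)·1.0000 + ω·0.5920 = 0.6328
Iteration 2:
  u: GS value = (-8 - (1)·-1.2080 - (-3)·0.6328) / (-5) = 0.9787;  u ← (1−ω)·1.1800 + ω·0.9787 = 0.9988
  v: GS value = (5 - (-4)·0.9988 - (1)·0.6328) / (-6) = -1.3937;  v ← (1−ω)·-1.2080 + ω·-1.3937 = -1.3751
  w: GS value = (-6 - (2)·0.9988 - (3)·-1.3751) / (-8) = 0.4840;  w ← (1−ω)·0.6328 + ω·0.4840 = 0.4989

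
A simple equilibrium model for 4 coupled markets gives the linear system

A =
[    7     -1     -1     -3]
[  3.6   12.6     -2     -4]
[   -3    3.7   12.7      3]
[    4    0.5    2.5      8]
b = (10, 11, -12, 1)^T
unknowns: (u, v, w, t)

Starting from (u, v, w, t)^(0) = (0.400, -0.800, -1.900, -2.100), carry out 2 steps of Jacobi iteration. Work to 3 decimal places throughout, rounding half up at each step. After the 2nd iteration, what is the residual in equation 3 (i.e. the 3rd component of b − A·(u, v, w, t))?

Iteration 1:
  u = (10 - (-1)·-0.800 - (-1)·-1.900 - (-3)·-2.100) / (7) = 0.143
  v = (11 - (3.6)·0.400 - (-2)·-1.900 - (-4)·-2.100) / (12.6) = -0.210
  w = (-12 - (-3)·0.400 - (3.7)·-0.800 - (3)·-2.100) / (12.7) = -0.121
  t = (1 - (4)·0.400 - (0.5)·-0.800 - (2.5)·-1.900) / (8) = 0.569
Iteration 2:
  u = (10 - (-1)·-0.210 - (-1)·-0.121 - (-3)·0.569) / (7) = 1.625
  v = (11 - (3.6)·0.143 - (-2)·-0.121 - (-4)·0.569) / (12.6) = 0.994
  w = (-12 - (-3)·0.143 - (3.7)·-0.210 - (3)·0.569) / (12.7) = -0.984
  t = (1 - (4)·0.143 - (0.5)·-0.210 - (2.5)·-0.121) / (8) = 0.104
Residual b − A·x = (-1.053, -8.926, 1.382, -4.369)

1.382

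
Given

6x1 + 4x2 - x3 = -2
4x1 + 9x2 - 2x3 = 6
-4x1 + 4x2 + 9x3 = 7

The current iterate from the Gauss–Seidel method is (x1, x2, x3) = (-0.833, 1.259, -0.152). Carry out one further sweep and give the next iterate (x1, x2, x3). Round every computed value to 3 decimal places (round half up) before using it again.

(-1.198, 1.165, -0.272)

One sweep:
  x1 = (-2 - (4)·1.259 - (-1)·-0.152) / (6) = -1.198
  x2 = (6 - (4)·-1.198 - (-2)·-0.152) / (9) = 1.165
  x3 = (7 - (-4)·-1.198 - (4)·1.165) / (9) = -0.272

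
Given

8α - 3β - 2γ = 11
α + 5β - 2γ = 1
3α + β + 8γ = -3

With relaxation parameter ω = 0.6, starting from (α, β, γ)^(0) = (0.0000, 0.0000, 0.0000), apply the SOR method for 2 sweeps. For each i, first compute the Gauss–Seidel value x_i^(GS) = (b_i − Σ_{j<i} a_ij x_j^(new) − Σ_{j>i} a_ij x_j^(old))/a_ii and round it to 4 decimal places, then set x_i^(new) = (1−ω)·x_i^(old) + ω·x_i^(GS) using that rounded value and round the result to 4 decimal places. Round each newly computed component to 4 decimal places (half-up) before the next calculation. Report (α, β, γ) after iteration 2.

Iteration 1:
  α: GS value = (11 - (-3)·0.0000 - (-2)·0.0000) / (8) = 1.3750;  α ← (1−ω)·0.0000 + ω·1.3750 = 0.8250
  β: GS value = (1 - (1)·0.8250 - (-2)·0.0000) / (5) = 0.0350;  β ← (1−ω)·0.0000 + ω·0.0350 = 0.0210
  γ: GS value = (-3 - (3)·0.8250 - (1)·0.0210) / (8) = -0.6870;  γ ← (1−ω)·0.0000 + ω·-0.6870 = -0.4122
Iteration 2:
  α: GS value = (11 - (-3)·0.0210 - (-2)·-0.4122) / (8) = 1.2798;  α ← (1−ω)·0.8250 + ω·1.2798 = 1.0979
  β: GS value = (1 - (1)·1.0979 - (-2)·-0.4122) / (5) = -0.1845;  β ← (1−ω)·0.0210 + ω·-0.1845 = -0.1023
  γ: GS value = (-3 - (3)·1.0979 - (1)·-0.1023) / (8) = -0.7739;  γ ← (1−ω)·-0.4122 + ω·-0.7739 = -0.6292

(1.0979, -0.1023, -0.6292)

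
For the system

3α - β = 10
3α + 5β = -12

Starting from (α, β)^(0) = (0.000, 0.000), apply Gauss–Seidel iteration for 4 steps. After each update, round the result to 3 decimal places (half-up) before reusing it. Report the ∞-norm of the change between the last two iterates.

Iteration 1:
  α = (10 - (-1)·0.000) / (3) = 3.333
  β = (-12 - (3)·3.333) / (5) = -4.400
Iteration 2:
  α = (10 - (-1)·-4.400) / (3) = 1.867
  β = (-12 - (3)·1.867) / (5) = -3.520
Iteration 3:
  α = (10 - (-1)·-3.520) / (3) = 2.160
  β = (-12 - (3)·2.160) / (5) = -3.696
Iteration 4:
  α = (10 - (-1)·-3.696) / (3) = 2.101
  β = (-12 - (3)·2.101) / (5) = -3.661
Change: (-0.059, 0.035) → max |·| = 0.059

0.059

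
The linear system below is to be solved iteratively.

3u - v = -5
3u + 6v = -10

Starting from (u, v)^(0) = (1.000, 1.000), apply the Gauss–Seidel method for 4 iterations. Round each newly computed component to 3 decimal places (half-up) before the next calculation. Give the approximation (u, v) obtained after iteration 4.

Iteration 1:
  u = (-5 - (-1)·1.000) / (3) = -1.333
  v = (-10 - (3)·-1.333) / (6) = -1.000
Iteration 2:
  u = (-5 - (-1)·-1.000) / (3) = -2.000
  v = (-10 - (3)·-2.000) / (6) = -0.667
Iteration 3:
  u = (-5 - (-1)·-0.667) / (3) = -1.889
  v = (-10 - (3)·-1.889) / (6) = -0.722
Iteration 4:
  u = (-5 - (-1)·-0.722) / (3) = -1.907
  v = (-10 - (3)·-1.907) / (6) = -0.713

(-1.907, -0.713)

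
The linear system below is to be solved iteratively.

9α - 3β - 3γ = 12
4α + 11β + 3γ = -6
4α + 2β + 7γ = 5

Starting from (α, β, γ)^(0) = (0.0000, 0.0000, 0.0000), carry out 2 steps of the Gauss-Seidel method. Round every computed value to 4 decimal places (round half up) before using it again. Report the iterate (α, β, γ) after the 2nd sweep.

(1.0722, -1.0027, 0.3881)

Iteration 1:
  α = (12 - (-3)·0.0000 - (-3)·0.0000) / (9) = 1.3333
  β = (-6 - (4)·1.3333 - (3)·0.0000) / (11) = -1.0303
  γ = (5 - (4)·1.3333 - (2)·-1.0303) / (7) = 0.2468
Iteration 2:
  α = (12 - (-3)·-1.0303 - (-3)·0.2468) / (9) = 1.0722
  β = (-6 - (4)·1.0722 - (3)·0.2468) / (11) = -1.0027
  γ = (5 - (4)·1.0722 - (2)·-1.0027) / (7) = 0.3881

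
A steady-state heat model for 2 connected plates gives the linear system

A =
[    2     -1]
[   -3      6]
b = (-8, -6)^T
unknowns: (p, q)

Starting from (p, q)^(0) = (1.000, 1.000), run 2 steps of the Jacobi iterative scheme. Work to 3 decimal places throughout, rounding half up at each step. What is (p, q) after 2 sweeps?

(-4.250, -2.750)

Iteration 1:
  p = (-8 - (-1)·1.000) / (2) = -3.500
  q = (-6 - (-3)·1.000) / (6) = -0.500
Iteration 2:
  p = (-8 - (-1)·-0.500) / (2) = -4.250
  q = (-6 - (-3)·-3.500) / (6) = -2.750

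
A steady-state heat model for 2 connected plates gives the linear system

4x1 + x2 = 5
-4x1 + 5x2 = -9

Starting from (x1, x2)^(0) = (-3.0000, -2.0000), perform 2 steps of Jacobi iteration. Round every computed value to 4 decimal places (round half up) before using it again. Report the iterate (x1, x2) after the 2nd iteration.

Iteration 1:
  x1 = (5 - (1)·-2.0000) / (4) = 1.7500
  x2 = (-9 - (-4)·-3.0000) / (5) = -4.2000
Iteration 2:
  x1 = (5 - (1)·-4.2000) / (4) = 2.3000
  x2 = (-9 - (-4)·1.7500) / (5) = -0.4000

(2.3000, -0.4000)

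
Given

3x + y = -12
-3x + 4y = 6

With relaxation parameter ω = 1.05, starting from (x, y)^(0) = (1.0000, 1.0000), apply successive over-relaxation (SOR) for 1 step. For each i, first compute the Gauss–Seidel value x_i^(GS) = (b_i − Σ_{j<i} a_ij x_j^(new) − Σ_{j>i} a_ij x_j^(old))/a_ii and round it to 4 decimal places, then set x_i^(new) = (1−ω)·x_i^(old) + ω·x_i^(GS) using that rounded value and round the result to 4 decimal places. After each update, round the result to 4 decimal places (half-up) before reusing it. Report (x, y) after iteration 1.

(-4.6000, -2.0975)

Iteration 1:
  x: GS value = (-12 - (1)·1.0000) / (3) = -4.3333;  x ← (1−ω)·1.0000 + ω·-4.3333 = -4.6000
  y: GS value = (6 - (-3)·-4.6000) / (4) = -1.9500;  y ← (1−ω)·1.0000 + ω·-1.9500 = -2.0975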